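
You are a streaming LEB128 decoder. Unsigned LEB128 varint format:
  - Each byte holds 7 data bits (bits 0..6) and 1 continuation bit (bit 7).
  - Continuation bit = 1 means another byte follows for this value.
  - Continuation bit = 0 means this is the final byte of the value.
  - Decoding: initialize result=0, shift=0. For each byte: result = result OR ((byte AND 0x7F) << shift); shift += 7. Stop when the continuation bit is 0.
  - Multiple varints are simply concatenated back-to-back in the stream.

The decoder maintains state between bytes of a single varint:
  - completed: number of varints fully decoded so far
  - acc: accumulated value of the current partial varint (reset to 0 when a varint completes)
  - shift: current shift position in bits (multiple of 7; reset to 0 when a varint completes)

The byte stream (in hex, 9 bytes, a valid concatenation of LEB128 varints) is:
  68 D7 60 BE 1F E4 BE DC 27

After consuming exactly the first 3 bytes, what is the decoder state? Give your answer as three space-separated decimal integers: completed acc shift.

byte[0]=0x68 cont=0 payload=0x68: varint #1 complete (value=104); reset -> completed=1 acc=0 shift=0
byte[1]=0xD7 cont=1 payload=0x57: acc |= 87<<0 -> completed=1 acc=87 shift=7
byte[2]=0x60 cont=0 payload=0x60: varint #2 complete (value=12375); reset -> completed=2 acc=0 shift=0

Answer: 2 0 0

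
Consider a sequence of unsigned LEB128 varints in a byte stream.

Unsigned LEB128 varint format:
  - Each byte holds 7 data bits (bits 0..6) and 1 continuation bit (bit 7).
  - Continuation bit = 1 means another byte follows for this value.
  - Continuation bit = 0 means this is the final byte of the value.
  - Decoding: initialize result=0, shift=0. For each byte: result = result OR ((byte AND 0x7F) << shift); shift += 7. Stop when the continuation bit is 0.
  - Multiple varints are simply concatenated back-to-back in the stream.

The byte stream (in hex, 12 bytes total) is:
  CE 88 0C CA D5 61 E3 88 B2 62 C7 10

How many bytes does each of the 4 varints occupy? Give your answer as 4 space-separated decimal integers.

Answer: 3 3 4 2

Derivation:
  byte[0]=0xCE cont=1 payload=0x4E=78: acc |= 78<<0 -> acc=78 shift=7
  byte[1]=0x88 cont=1 payload=0x08=8: acc |= 8<<7 -> acc=1102 shift=14
  byte[2]=0x0C cont=0 payload=0x0C=12: acc |= 12<<14 -> acc=197710 shift=21 [end]
Varint 1: bytes[0:3] = CE 88 0C -> value 197710 (3 byte(s))
  byte[3]=0xCA cont=1 payload=0x4A=74: acc |= 74<<0 -> acc=74 shift=7
  byte[4]=0xD5 cont=1 payload=0x55=85: acc |= 85<<7 -> acc=10954 shift=14
  byte[5]=0x61 cont=0 payload=0x61=97: acc |= 97<<14 -> acc=1600202 shift=21 [end]
Varint 2: bytes[3:6] = CA D5 61 -> value 1600202 (3 byte(s))
  byte[6]=0xE3 cont=1 payload=0x63=99: acc |= 99<<0 -> acc=99 shift=7
  byte[7]=0x88 cont=1 payload=0x08=8: acc |= 8<<7 -> acc=1123 shift=14
  byte[8]=0xB2 cont=1 payload=0x32=50: acc |= 50<<14 -> acc=820323 shift=21
  byte[9]=0x62 cont=0 payload=0x62=98: acc |= 98<<21 -> acc=206341219 shift=28 [end]
Varint 3: bytes[6:10] = E3 88 B2 62 -> value 206341219 (4 byte(s))
  byte[10]=0xC7 cont=1 payload=0x47=71: acc |= 71<<0 -> acc=71 shift=7
  byte[11]=0x10 cont=0 payload=0x10=16: acc |= 16<<7 -> acc=2119 shift=14 [end]
Varint 4: bytes[10:12] = C7 10 -> value 2119 (2 byte(s))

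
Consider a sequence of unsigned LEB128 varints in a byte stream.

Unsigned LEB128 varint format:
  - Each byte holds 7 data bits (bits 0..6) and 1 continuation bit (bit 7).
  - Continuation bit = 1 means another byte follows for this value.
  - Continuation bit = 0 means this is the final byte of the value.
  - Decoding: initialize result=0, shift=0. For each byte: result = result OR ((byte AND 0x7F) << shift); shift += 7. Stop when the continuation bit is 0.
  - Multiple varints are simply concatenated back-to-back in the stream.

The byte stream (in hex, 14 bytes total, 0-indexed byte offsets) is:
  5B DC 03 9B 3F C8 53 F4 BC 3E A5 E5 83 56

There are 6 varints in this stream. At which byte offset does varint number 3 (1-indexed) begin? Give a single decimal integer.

  byte[0]=0x5B cont=0 payload=0x5B=91: acc |= 91<<0 -> acc=91 shift=7 [end]
Varint 1: bytes[0:1] = 5B -> value 91 (1 byte(s))
  byte[1]=0xDC cont=1 payload=0x5C=92: acc |= 92<<0 -> acc=92 shift=7
  byte[2]=0x03 cont=0 payload=0x03=3: acc |= 3<<7 -> acc=476 shift=14 [end]
Varint 2: bytes[1:3] = DC 03 -> value 476 (2 byte(s))
  byte[3]=0x9B cont=1 payload=0x1B=27: acc |= 27<<0 -> acc=27 shift=7
  byte[4]=0x3F cont=0 payload=0x3F=63: acc |= 63<<7 -> acc=8091 shift=14 [end]
Varint 3: bytes[3:5] = 9B 3F -> value 8091 (2 byte(s))
  byte[5]=0xC8 cont=1 payload=0x48=72: acc |= 72<<0 -> acc=72 shift=7
  byte[6]=0x53 cont=0 payload=0x53=83: acc |= 83<<7 -> acc=10696 shift=14 [end]
Varint 4: bytes[5:7] = C8 53 -> value 10696 (2 byte(s))
  byte[7]=0xF4 cont=1 payload=0x74=116: acc |= 116<<0 -> acc=116 shift=7
  byte[8]=0xBC cont=1 payload=0x3C=60: acc |= 60<<7 -> acc=7796 shift=14
  byte[9]=0x3E cont=0 payload=0x3E=62: acc |= 62<<14 -> acc=1023604 shift=21 [end]
Varint 5: bytes[7:10] = F4 BC 3E -> value 1023604 (3 byte(s))
  byte[10]=0xA5 cont=1 payload=0x25=37: acc |= 37<<0 -> acc=37 shift=7
  byte[11]=0xE5 cont=1 payload=0x65=101: acc |= 101<<7 -> acc=12965 shift=14
  byte[12]=0x83 cont=1 payload=0x03=3: acc |= 3<<14 -> acc=62117 shift=21
  byte[13]=0x56 cont=0 payload=0x56=86: acc |= 86<<21 -> acc=180417189 shift=28 [end]
Varint 6: bytes[10:14] = A5 E5 83 56 -> value 180417189 (4 byte(s))

Answer: 3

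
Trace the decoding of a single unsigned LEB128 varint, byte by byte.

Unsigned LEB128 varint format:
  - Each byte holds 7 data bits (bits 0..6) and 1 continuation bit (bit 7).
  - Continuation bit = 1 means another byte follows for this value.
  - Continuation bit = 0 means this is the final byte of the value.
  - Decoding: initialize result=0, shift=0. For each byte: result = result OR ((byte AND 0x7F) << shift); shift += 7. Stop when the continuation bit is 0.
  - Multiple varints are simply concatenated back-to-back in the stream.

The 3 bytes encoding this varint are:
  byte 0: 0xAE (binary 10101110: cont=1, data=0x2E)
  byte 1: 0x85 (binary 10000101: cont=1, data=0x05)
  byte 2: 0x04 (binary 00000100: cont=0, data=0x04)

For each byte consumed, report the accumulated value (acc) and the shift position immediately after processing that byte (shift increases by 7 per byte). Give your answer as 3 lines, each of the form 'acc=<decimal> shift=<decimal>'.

byte 0=0xAE: payload=0x2E=46, contrib = 46<<0 = 46; acc -> 46, shift -> 7
byte 1=0x85: payload=0x05=5, contrib = 5<<7 = 640; acc -> 686, shift -> 14
byte 2=0x04: payload=0x04=4, contrib = 4<<14 = 65536; acc -> 66222, shift -> 21

Answer: acc=46 shift=7
acc=686 shift=14
acc=66222 shift=21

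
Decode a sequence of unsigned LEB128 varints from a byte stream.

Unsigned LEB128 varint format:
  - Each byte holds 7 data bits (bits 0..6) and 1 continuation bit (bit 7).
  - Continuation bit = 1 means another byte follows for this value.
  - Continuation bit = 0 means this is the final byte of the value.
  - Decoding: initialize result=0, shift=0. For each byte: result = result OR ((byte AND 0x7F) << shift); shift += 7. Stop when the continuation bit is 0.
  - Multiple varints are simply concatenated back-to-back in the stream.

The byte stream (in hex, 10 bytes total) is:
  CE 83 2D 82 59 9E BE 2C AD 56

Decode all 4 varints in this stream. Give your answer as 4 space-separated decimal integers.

  byte[0]=0xCE cont=1 payload=0x4E=78: acc |= 78<<0 -> acc=78 shift=7
  byte[1]=0x83 cont=1 payload=0x03=3: acc |= 3<<7 -> acc=462 shift=14
  byte[2]=0x2D cont=0 payload=0x2D=45: acc |= 45<<14 -> acc=737742 shift=21 [end]
Varint 1: bytes[0:3] = CE 83 2D -> value 737742 (3 byte(s))
  byte[3]=0x82 cont=1 payload=0x02=2: acc |= 2<<0 -> acc=2 shift=7
  byte[4]=0x59 cont=0 payload=0x59=89: acc |= 89<<7 -> acc=11394 shift=14 [end]
Varint 2: bytes[3:5] = 82 59 -> value 11394 (2 byte(s))
  byte[5]=0x9E cont=1 payload=0x1E=30: acc |= 30<<0 -> acc=30 shift=7
  byte[6]=0xBE cont=1 payload=0x3E=62: acc |= 62<<7 -> acc=7966 shift=14
  byte[7]=0x2C cont=0 payload=0x2C=44: acc |= 44<<14 -> acc=728862 shift=21 [end]
Varint 3: bytes[5:8] = 9E BE 2C -> value 728862 (3 byte(s))
  byte[8]=0xAD cont=1 payload=0x2D=45: acc |= 45<<0 -> acc=45 shift=7
  byte[9]=0x56 cont=0 payload=0x56=86: acc |= 86<<7 -> acc=11053 shift=14 [end]
Varint 4: bytes[8:10] = AD 56 -> value 11053 (2 byte(s))

Answer: 737742 11394 728862 11053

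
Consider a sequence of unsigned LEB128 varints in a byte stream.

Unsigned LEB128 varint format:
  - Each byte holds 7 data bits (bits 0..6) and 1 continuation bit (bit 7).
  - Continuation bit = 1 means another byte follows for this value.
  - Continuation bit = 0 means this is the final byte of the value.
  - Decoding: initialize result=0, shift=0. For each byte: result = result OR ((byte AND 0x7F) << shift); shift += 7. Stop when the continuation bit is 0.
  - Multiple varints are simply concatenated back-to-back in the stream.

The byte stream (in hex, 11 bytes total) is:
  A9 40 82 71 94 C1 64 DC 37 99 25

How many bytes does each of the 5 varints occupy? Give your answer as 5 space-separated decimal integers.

Answer: 2 2 3 2 2

Derivation:
  byte[0]=0xA9 cont=1 payload=0x29=41: acc |= 41<<0 -> acc=41 shift=7
  byte[1]=0x40 cont=0 payload=0x40=64: acc |= 64<<7 -> acc=8233 shift=14 [end]
Varint 1: bytes[0:2] = A9 40 -> value 8233 (2 byte(s))
  byte[2]=0x82 cont=1 payload=0x02=2: acc |= 2<<0 -> acc=2 shift=7
  byte[3]=0x71 cont=0 payload=0x71=113: acc |= 113<<7 -> acc=14466 shift=14 [end]
Varint 2: bytes[2:4] = 82 71 -> value 14466 (2 byte(s))
  byte[4]=0x94 cont=1 payload=0x14=20: acc |= 20<<0 -> acc=20 shift=7
  byte[5]=0xC1 cont=1 payload=0x41=65: acc |= 65<<7 -> acc=8340 shift=14
  byte[6]=0x64 cont=0 payload=0x64=100: acc |= 100<<14 -> acc=1646740 shift=21 [end]
Varint 3: bytes[4:7] = 94 C1 64 -> value 1646740 (3 byte(s))
  byte[7]=0xDC cont=1 payload=0x5C=92: acc |= 92<<0 -> acc=92 shift=7
  byte[8]=0x37 cont=0 payload=0x37=55: acc |= 55<<7 -> acc=7132 shift=14 [end]
Varint 4: bytes[7:9] = DC 37 -> value 7132 (2 byte(s))
  byte[9]=0x99 cont=1 payload=0x19=25: acc |= 25<<0 -> acc=25 shift=7
  byte[10]=0x25 cont=0 payload=0x25=37: acc |= 37<<7 -> acc=4761 shift=14 [end]
Varint 5: bytes[9:11] = 99 25 -> value 4761 (2 byte(s))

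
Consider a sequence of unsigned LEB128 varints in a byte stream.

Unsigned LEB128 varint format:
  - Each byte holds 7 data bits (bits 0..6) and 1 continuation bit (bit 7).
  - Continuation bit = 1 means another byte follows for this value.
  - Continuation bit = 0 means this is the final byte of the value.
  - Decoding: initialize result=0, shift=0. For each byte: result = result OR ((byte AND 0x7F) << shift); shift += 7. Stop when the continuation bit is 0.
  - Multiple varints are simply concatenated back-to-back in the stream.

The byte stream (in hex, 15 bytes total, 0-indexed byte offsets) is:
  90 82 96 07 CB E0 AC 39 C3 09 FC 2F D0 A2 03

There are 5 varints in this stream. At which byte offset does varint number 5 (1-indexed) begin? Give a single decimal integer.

  byte[0]=0x90 cont=1 payload=0x10=16: acc |= 16<<0 -> acc=16 shift=7
  byte[1]=0x82 cont=1 payload=0x02=2: acc |= 2<<7 -> acc=272 shift=14
  byte[2]=0x96 cont=1 payload=0x16=22: acc |= 22<<14 -> acc=360720 shift=21
  byte[3]=0x07 cont=0 payload=0x07=7: acc |= 7<<21 -> acc=15040784 shift=28 [end]
Varint 1: bytes[0:4] = 90 82 96 07 -> value 15040784 (4 byte(s))
  byte[4]=0xCB cont=1 payload=0x4B=75: acc |= 75<<0 -> acc=75 shift=7
  byte[5]=0xE0 cont=1 payload=0x60=96: acc |= 96<<7 -> acc=12363 shift=14
  byte[6]=0xAC cont=1 payload=0x2C=44: acc |= 44<<14 -> acc=733259 shift=21
  byte[7]=0x39 cont=0 payload=0x39=57: acc |= 57<<21 -> acc=120270923 shift=28 [end]
Varint 2: bytes[4:8] = CB E0 AC 39 -> value 120270923 (4 byte(s))
  byte[8]=0xC3 cont=1 payload=0x43=67: acc |= 67<<0 -> acc=67 shift=7
  byte[9]=0x09 cont=0 payload=0x09=9: acc |= 9<<7 -> acc=1219 shift=14 [end]
Varint 3: bytes[8:10] = C3 09 -> value 1219 (2 byte(s))
  byte[10]=0xFC cont=1 payload=0x7C=124: acc |= 124<<0 -> acc=124 shift=7
  byte[11]=0x2F cont=0 payload=0x2F=47: acc |= 47<<7 -> acc=6140 shift=14 [end]
Varint 4: bytes[10:12] = FC 2F -> value 6140 (2 byte(s))
  byte[12]=0xD0 cont=1 payload=0x50=80: acc |= 80<<0 -> acc=80 shift=7
  byte[13]=0xA2 cont=1 payload=0x22=34: acc |= 34<<7 -> acc=4432 shift=14
  byte[14]=0x03 cont=0 payload=0x03=3: acc |= 3<<14 -> acc=53584 shift=21 [end]
Varint 5: bytes[12:15] = D0 A2 03 -> value 53584 (3 byte(s))

Answer: 12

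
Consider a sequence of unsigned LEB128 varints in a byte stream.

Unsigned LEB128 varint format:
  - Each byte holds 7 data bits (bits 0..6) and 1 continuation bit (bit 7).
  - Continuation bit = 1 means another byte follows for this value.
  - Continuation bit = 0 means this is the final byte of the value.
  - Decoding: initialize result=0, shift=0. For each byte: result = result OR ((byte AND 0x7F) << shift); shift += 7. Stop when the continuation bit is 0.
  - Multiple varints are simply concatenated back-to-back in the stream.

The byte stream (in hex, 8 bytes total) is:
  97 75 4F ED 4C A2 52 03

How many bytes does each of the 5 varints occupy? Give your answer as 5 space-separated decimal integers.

  byte[0]=0x97 cont=1 payload=0x17=23: acc |= 23<<0 -> acc=23 shift=7
  byte[1]=0x75 cont=0 payload=0x75=117: acc |= 117<<7 -> acc=14999 shift=14 [end]
Varint 1: bytes[0:2] = 97 75 -> value 14999 (2 byte(s))
  byte[2]=0x4F cont=0 payload=0x4F=79: acc |= 79<<0 -> acc=79 shift=7 [end]
Varint 2: bytes[2:3] = 4F -> value 79 (1 byte(s))
  byte[3]=0xED cont=1 payload=0x6D=109: acc |= 109<<0 -> acc=109 shift=7
  byte[4]=0x4C cont=0 payload=0x4C=76: acc |= 76<<7 -> acc=9837 shift=14 [end]
Varint 3: bytes[3:5] = ED 4C -> value 9837 (2 byte(s))
  byte[5]=0xA2 cont=1 payload=0x22=34: acc |= 34<<0 -> acc=34 shift=7
  byte[6]=0x52 cont=0 payload=0x52=82: acc |= 82<<7 -> acc=10530 shift=14 [end]
Varint 4: bytes[5:7] = A2 52 -> value 10530 (2 byte(s))
  byte[7]=0x03 cont=0 payload=0x03=3: acc |= 3<<0 -> acc=3 shift=7 [end]
Varint 5: bytes[7:8] = 03 -> value 3 (1 byte(s))

Answer: 2 1 2 2 1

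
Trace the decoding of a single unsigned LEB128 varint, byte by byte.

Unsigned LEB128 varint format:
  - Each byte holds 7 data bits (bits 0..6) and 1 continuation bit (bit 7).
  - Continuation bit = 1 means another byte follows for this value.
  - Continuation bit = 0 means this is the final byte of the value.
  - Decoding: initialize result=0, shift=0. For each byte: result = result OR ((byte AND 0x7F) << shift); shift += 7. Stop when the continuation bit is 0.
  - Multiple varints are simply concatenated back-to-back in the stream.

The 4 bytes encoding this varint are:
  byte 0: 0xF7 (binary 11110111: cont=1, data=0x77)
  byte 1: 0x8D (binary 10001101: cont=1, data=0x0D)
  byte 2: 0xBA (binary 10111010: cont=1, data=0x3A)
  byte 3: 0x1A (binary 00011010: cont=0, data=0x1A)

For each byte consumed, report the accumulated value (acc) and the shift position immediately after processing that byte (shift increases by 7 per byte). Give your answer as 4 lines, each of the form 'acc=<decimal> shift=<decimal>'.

byte 0=0xF7: payload=0x77=119, contrib = 119<<0 = 119; acc -> 119, shift -> 7
byte 1=0x8D: payload=0x0D=13, contrib = 13<<7 = 1664; acc -> 1783, shift -> 14
byte 2=0xBA: payload=0x3A=58, contrib = 58<<14 = 950272; acc -> 952055, shift -> 21
byte 3=0x1A: payload=0x1A=26, contrib = 26<<21 = 54525952; acc -> 55478007, shift -> 28

Answer: acc=119 shift=7
acc=1783 shift=14
acc=952055 shift=21
acc=55478007 shift=28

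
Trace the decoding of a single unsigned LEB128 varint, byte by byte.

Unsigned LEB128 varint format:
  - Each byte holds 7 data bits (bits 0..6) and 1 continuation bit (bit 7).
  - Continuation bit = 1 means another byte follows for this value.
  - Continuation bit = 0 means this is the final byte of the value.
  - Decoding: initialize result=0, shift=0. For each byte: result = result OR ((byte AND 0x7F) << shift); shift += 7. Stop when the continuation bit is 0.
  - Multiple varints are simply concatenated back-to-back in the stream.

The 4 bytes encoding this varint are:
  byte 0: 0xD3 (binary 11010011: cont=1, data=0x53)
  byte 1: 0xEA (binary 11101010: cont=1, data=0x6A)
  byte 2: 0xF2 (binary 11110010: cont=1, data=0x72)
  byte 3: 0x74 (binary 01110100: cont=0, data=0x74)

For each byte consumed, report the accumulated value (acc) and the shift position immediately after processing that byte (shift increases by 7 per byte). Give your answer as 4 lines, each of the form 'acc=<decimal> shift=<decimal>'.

byte 0=0xD3: payload=0x53=83, contrib = 83<<0 = 83; acc -> 83, shift -> 7
byte 1=0xEA: payload=0x6A=106, contrib = 106<<7 = 13568; acc -> 13651, shift -> 14
byte 2=0xF2: payload=0x72=114, contrib = 114<<14 = 1867776; acc -> 1881427, shift -> 21
byte 3=0x74: payload=0x74=116, contrib = 116<<21 = 243269632; acc -> 245151059, shift -> 28

Answer: acc=83 shift=7
acc=13651 shift=14
acc=1881427 shift=21
acc=245151059 shift=28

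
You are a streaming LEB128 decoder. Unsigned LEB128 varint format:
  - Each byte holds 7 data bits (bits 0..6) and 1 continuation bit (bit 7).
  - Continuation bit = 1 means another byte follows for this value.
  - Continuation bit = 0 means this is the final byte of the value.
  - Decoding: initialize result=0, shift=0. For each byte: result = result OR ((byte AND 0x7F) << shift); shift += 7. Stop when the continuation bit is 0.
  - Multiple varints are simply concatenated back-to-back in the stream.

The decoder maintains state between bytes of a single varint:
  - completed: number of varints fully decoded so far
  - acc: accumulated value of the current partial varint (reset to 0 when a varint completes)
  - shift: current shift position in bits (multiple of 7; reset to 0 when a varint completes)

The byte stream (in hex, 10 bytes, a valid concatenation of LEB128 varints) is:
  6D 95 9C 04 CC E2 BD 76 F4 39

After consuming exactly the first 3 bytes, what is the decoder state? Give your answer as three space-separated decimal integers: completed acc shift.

Answer: 1 3605 14

Derivation:
byte[0]=0x6D cont=0 payload=0x6D: varint #1 complete (value=109); reset -> completed=1 acc=0 shift=0
byte[1]=0x95 cont=1 payload=0x15: acc |= 21<<0 -> completed=1 acc=21 shift=7
byte[2]=0x9C cont=1 payload=0x1C: acc |= 28<<7 -> completed=1 acc=3605 shift=14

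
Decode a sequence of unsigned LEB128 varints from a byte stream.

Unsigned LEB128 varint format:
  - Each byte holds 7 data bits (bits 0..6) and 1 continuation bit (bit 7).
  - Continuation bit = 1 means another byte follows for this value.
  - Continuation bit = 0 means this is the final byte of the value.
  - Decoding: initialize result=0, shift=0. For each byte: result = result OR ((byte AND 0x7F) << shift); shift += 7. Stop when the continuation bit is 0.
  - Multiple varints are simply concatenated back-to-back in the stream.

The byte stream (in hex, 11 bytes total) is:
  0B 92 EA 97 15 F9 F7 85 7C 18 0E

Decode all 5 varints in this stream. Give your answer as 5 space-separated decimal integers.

Answer: 11 44430610 260144121 24 14

Derivation:
  byte[0]=0x0B cont=0 payload=0x0B=11: acc |= 11<<0 -> acc=11 shift=7 [end]
Varint 1: bytes[0:1] = 0B -> value 11 (1 byte(s))
  byte[1]=0x92 cont=1 payload=0x12=18: acc |= 18<<0 -> acc=18 shift=7
  byte[2]=0xEA cont=1 payload=0x6A=106: acc |= 106<<7 -> acc=13586 shift=14
  byte[3]=0x97 cont=1 payload=0x17=23: acc |= 23<<14 -> acc=390418 shift=21
  byte[4]=0x15 cont=0 payload=0x15=21: acc |= 21<<21 -> acc=44430610 shift=28 [end]
Varint 2: bytes[1:5] = 92 EA 97 15 -> value 44430610 (4 byte(s))
  byte[5]=0xF9 cont=1 payload=0x79=121: acc |= 121<<0 -> acc=121 shift=7
  byte[6]=0xF7 cont=1 payload=0x77=119: acc |= 119<<7 -> acc=15353 shift=14
  byte[7]=0x85 cont=1 payload=0x05=5: acc |= 5<<14 -> acc=97273 shift=21
  byte[8]=0x7C cont=0 payload=0x7C=124: acc |= 124<<21 -> acc=260144121 shift=28 [end]
Varint 3: bytes[5:9] = F9 F7 85 7C -> value 260144121 (4 byte(s))
  byte[9]=0x18 cont=0 payload=0x18=24: acc |= 24<<0 -> acc=24 shift=7 [end]
Varint 4: bytes[9:10] = 18 -> value 24 (1 byte(s))
  byte[10]=0x0E cont=0 payload=0x0E=14: acc |= 14<<0 -> acc=14 shift=7 [end]
Varint 5: bytes[10:11] = 0E -> value 14 (1 byte(s))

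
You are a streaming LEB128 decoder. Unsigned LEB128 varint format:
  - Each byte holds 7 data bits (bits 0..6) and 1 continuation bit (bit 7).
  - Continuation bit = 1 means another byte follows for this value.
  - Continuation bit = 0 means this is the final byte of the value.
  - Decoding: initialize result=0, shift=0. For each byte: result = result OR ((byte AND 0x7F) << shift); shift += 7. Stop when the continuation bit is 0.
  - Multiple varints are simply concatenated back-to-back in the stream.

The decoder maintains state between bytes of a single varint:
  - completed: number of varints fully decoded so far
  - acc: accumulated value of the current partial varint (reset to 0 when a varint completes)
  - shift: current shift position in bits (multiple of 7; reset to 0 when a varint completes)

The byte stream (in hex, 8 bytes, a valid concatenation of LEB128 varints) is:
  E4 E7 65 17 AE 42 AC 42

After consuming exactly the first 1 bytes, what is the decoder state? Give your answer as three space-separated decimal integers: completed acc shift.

Answer: 0 100 7

Derivation:
byte[0]=0xE4 cont=1 payload=0x64: acc |= 100<<0 -> completed=0 acc=100 shift=7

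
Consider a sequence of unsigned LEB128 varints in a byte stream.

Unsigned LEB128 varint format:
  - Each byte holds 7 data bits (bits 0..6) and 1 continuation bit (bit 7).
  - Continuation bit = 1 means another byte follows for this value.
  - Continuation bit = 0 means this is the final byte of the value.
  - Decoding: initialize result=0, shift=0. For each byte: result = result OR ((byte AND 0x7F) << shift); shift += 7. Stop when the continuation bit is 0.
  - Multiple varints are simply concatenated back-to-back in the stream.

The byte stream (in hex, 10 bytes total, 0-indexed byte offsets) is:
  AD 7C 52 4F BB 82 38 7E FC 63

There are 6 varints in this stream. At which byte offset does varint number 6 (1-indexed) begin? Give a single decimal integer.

Answer: 8

Derivation:
  byte[0]=0xAD cont=1 payload=0x2D=45: acc |= 45<<0 -> acc=45 shift=7
  byte[1]=0x7C cont=0 payload=0x7C=124: acc |= 124<<7 -> acc=15917 shift=14 [end]
Varint 1: bytes[0:2] = AD 7C -> value 15917 (2 byte(s))
  byte[2]=0x52 cont=0 payload=0x52=82: acc |= 82<<0 -> acc=82 shift=7 [end]
Varint 2: bytes[2:3] = 52 -> value 82 (1 byte(s))
  byte[3]=0x4F cont=0 payload=0x4F=79: acc |= 79<<0 -> acc=79 shift=7 [end]
Varint 3: bytes[3:4] = 4F -> value 79 (1 byte(s))
  byte[4]=0xBB cont=1 payload=0x3B=59: acc |= 59<<0 -> acc=59 shift=7
  byte[5]=0x82 cont=1 payload=0x02=2: acc |= 2<<7 -> acc=315 shift=14
  byte[6]=0x38 cont=0 payload=0x38=56: acc |= 56<<14 -> acc=917819 shift=21 [end]
Varint 4: bytes[4:7] = BB 82 38 -> value 917819 (3 byte(s))
  byte[7]=0x7E cont=0 payload=0x7E=126: acc |= 126<<0 -> acc=126 shift=7 [end]
Varint 5: bytes[7:8] = 7E -> value 126 (1 byte(s))
  byte[8]=0xFC cont=1 payload=0x7C=124: acc |= 124<<0 -> acc=124 shift=7
  byte[9]=0x63 cont=0 payload=0x63=99: acc |= 99<<7 -> acc=12796 shift=14 [end]
Varint 6: bytes[8:10] = FC 63 -> value 12796 (2 byte(s))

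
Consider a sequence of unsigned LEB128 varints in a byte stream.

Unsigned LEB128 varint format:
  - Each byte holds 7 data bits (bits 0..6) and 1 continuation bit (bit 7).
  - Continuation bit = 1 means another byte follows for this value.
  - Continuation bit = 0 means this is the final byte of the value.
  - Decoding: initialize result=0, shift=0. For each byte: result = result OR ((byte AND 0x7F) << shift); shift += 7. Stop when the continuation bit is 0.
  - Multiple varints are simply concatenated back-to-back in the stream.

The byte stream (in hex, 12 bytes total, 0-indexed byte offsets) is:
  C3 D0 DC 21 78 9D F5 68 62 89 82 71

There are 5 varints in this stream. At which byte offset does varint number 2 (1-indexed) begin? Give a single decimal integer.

Answer: 4

Derivation:
  byte[0]=0xC3 cont=1 payload=0x43=67: acc |= 67<<0 -> acc=67 shift=7
  byte[1]=0xD0 cont=1 payload=0x50=80: acc |= 80<<7 -> acc=10307 shift=14
  byte[2]=0xDC cont=1 payload=0x5C=92: acc |= 92<<14 -> acc=1517635 shift=21
  byte[3]=0x21 cont=0 payload=0x21=33: acc |= 33<<21 -> acc=70723651 shift=28 [end]
Varint 1: bytes[0:4] = C3 D0 DC 21 -> value 70723651 (4 byte(s))
  byte[4]=0x78 cont=0 payload=0x78=120: acc |= 120<<0 -> acc=120 shift=7 [end]
Varint 2: bytes[4:5] = 78 -> value 120 (1 byte(s))
  byte[5]=0x9D cont=1 payload=0x1D=29: acc |= 29<<0 -> acc=29 shift=7
  byte[6]=0xF5 cont=1 payload=0x75=117: acc |= 117<<7 -> acc=15005 shift=14
  byte[7]=0x68 cont=0 payload=0x68=104: acc |= 104<<14 -> acc=1718941 shift=21 [end]
Varint 3: bytes[5:8] = 9D F5 68 -> value 1718941 (3 byte(s))
  byte[8]=0x62 cont=0 payload=0x62=98: acc |= 98<<0 -> acc=98 shift=7 [end]
Varint 4: bytes[8:9] = 62 -> value 98 (1 byte(s))
  byte[9]=0x89 cont=1 payload=0x09=9: acc |= 9<<0 -> acc=9 shift=7
  byte[10]=0x82 cont=1 payload=0x02=2: acc |= 2<<7 -> acc=265 shift=14
  byte[11]=0x71 cont=0 payload=0x71=113: acc |= 113<<14 -> acc=1851657 shift=21 [end]
Varint 5: bytes[9:12] = 89 82 71 -> value 1851657 (3 byte(s))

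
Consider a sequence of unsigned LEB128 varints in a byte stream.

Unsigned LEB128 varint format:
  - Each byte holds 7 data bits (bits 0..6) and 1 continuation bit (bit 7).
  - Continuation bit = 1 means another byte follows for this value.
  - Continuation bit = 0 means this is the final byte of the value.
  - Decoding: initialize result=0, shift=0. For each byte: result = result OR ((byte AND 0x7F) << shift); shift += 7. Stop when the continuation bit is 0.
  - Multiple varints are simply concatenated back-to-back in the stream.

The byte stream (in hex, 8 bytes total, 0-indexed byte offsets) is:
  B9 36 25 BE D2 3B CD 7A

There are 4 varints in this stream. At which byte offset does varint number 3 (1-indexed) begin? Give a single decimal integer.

  byte[0]=0xB9 cont=1 payload=0x39=57: acc |= 57<<0 -> acc=57 shift=7
  byte[1]=0x36 cont=0 payload=0x36=54: acc |= 54<<7 -> acc=6969 shift=14 [end]
Varint 1: bytes[0:2] = B9 36 -> value 6969 (2 byte(s))
  byte[2]=0x25 cont=0 payload=0x25=37: acc |= 37<<0 -> acc=37 shift=7 [end]
Varint 2: bytes[2:3] = 25 -> value 37 (1 byte(s))
  byte[3]=0xBE cont=1 payload=0x3E=62: acc |= 62<<0 -> acc=62 shift=7
  byte[4]=0xD2 cont=1 payload=0x52=82: acc |= 82<<7 -> acc=10558 shift=14
  byte[5]=0x3B cont=0 payload=0x3B=59: acc |= 59<<14 -> acc=977214 shift=21 [end]
Varint 3: bytes[3:6] = BE D2 3B -> value 977214 (3 byte(s))
  byte[6]=0xCD cont=1 payload=0x4D=77: acc |= 77<<0 -> acc=77 shift=7
  byte[7]=0x7A cont=0 payload=0x7A=122: acc |= 122<<7 -> acc=15693 shift=14 [end]
Varint 4: bytes[6:8] = CD 7A -> value 15693 (2 byte(s))

Answer: 3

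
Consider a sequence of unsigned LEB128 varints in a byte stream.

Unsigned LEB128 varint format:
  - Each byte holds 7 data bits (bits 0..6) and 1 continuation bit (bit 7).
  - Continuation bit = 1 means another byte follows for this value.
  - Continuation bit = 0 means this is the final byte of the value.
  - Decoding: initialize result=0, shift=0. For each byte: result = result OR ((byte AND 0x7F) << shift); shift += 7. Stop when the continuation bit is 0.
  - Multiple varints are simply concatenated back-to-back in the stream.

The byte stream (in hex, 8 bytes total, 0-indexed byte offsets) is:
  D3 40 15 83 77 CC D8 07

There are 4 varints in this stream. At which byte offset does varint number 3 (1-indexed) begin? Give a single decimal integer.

Answer: 3

Derivation:
  byte[0]=0xD3 cont=1 payload=0x53=83: acc |= 83<<0 -> acc=83 shift=7
  byte[1]=0x40 cont=0 payload=0x40=64: acc |= 64<<7 -> acc=8275 shift=14 [end]
Varint 1: bytes[0:2] = D3 40 -> value 8275 (2 byte(s))
  byte[2]=0x15 cont=0 payload=0x15=21: acc |= 21<<0 -> acc=21 shift=7 [end]
Varint 2: bytes[2:3] = 15 -> value 21 (1 byte(s))
  byte[3]=0x83 cont=1 payload=0x03=3: acc |= 3<<0 -> acc=3 shift=7
  byte[4]=0x77 cont=0 payload=0x77=119: acc |= 119<<7 -> acc=15235 shift=14 [end]
Varint 3: bytes[3:5] = 83 77 -> value 15235 (2 byte(s))
  byte[5]=0xCC cont=1 payload=0x4C=76: acc |= 76<<0 -> acc=76 shift=7
  byte[6]=0xD8 cont=1 payload=0x58=88: acc |= 88<<7 -> acc=11340 shift=14
  byte[7]=0x07 cont=0 payload=0x07=7: acc |= 7<<14 -> acc=126028 shift=21 [end]
Varint 4: bytes[5:8] = CC D8 07 -> value 126028 (3 byte(s))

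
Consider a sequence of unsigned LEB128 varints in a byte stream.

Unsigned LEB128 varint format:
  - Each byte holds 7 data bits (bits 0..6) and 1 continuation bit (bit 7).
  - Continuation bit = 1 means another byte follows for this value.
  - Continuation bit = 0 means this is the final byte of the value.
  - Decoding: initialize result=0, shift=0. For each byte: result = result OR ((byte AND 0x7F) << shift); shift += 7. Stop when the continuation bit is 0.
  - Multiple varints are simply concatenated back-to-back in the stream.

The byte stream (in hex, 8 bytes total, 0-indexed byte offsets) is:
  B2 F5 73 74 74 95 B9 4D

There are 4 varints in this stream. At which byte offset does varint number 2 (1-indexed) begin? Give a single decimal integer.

  byte[0]=0xB2 cont=1 payload=0x32=50: acc |= 50<<0 -> acc=50 shift=7
  byte[1]=0xF5 cont=1 payload=0x75=117: acc |= 117<<7 -> acc=15026 shift=14
  byte[2]=0x73 cont=0 payload=0x73=115: acc |= 115<<14 -> acc=1899186 shift=21 [end]
Varint 1: bytes[0:3] = B2 F5 73 -> value 1899186 (3 byte(s))
  byte[3]=0x74 cont=0 payload=0x74=116: acc |= 116<<0 -> acc=116 shift=7 [end]
Varint 2: bytes[3:4] = 74 -> value 116 (1 byte(s))
  byte[4]=0x74 cont=0 payload=0x74=116: acc |= 116<<0 -> acc=116 shift=7 [end]
Varint 3: bytes[4:5] = 74 -> value 116 (1 byte(s))
  byte[5]=0x95 cont=1 payload=0x15=21: acc |= 21<<0 -> acc=21 shift=7
  byte[6]=0xB9 cont=1 payload=0x39=57: acc |= 57<<7 -> acc=7317 shift=14
  byte[7]=0x4D cont=0 payload=0x4D=77: acc |= 77<<14 -> acc=1268885 shift=21 [end]
Varint 4: bytes[5:8] = 95 B9 4D -> value 1268885 (3 byte(s))

Answer: 3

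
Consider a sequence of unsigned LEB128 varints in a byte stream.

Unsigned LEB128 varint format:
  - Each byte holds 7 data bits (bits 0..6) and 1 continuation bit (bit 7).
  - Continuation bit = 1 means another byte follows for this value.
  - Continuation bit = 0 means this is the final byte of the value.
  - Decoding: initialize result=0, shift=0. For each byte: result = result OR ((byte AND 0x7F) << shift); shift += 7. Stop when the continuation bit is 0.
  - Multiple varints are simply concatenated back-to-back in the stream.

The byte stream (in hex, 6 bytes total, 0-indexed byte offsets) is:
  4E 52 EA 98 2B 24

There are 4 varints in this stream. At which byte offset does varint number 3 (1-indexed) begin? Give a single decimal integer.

  byte[0]=0x4E cont=0 payload=0x4E=78: acc |= 78<<0 -> acc=78 shift=7 [end]
Varint 1: bytes[0:1] = 4E -> value 78 (1 byte(s))
  byte[1]=0x52 cont=0 payload=0x52=82: acc |= 82<<0 -> acc=82 shift=7 [end]
Varint 2: bytes[1:2] = 52 -> value 82 (1 byte(s))
  byte[2]=0xEA cont=1 payload=0x6A=106: acc |= 106<<0 -> acc=106 shift=7
  byte[3]=0x98 cont=1 payload=0x18=24: acc |= 24<<7 -> acc=3178 shift=14
  byte[4]=0x2B cont=0 payload=0x2B=43: acc |= 43<<14 -> acc=707690 shift=21 [end]
Varint 3: bytes[2:5] = EA 98 2B -> value 707690 (3 byte(s))
  byte[5]=0x24 cont=0 payload=0x24=36: acc |= 36<<0 -> acc=36 shift=7 [end]
Varint 4: bytes[5:6] = 24 -> value 36 (1 byte(s))

Answer: 2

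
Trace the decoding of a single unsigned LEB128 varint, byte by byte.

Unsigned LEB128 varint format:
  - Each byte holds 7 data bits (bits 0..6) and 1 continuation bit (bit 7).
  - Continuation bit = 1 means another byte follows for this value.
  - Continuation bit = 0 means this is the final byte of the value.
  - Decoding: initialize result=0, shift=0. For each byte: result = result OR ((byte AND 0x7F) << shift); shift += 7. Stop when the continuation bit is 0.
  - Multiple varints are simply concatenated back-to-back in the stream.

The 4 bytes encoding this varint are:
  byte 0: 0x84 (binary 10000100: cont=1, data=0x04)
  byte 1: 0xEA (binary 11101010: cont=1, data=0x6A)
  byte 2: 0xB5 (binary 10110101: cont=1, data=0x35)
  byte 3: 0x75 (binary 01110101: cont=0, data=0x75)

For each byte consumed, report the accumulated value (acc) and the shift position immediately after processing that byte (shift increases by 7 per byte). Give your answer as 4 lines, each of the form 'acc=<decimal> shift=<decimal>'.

byte 0=0x84: payload=0x04=4, contrib = 4<<0 = 4; acc -> 4, shift -> 7
byte 1=0xEA: payload=0x6A=106, contrib = 106<<7 = 13568; acc -> 13572, shift -> 14
byte 2=0xB5: payload=0x35=53, contrib = 53<<14 = 868352; acc -> 881924, shift -> 21
byte 3=0x75: payload=0x75=117, contrib = 117<<21 = 245366784; acc -> 246248708, shift -> 28

Answer: acc=4 shift=7
acc=13572 shift=14
acc=881924 shift=21
acc=246248708 shift=28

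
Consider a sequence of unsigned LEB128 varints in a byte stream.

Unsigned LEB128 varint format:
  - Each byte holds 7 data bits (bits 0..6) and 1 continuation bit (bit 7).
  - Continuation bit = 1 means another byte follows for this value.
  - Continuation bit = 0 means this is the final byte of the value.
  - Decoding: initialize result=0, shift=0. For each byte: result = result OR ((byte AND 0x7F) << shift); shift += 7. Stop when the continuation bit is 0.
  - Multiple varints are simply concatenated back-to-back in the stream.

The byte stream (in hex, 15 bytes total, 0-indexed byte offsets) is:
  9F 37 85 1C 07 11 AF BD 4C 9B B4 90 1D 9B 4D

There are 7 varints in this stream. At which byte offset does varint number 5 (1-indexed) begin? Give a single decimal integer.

Answer: 6

Derivation:
  byte[0]=0x9F cont=1 payload=0x1F=31: acc |= 31<<0 -> acc=31 shift=7
  byte[1]=0x37 cont=0 payload=0x37=55: acc |= 55<<7 -> acc=7071 shift=14 [end]
Varint 1: bytes[0:2] = 9F 37 -> value 7071 (2 byte(s))
  byte[2]=0x85 cont=1 payload=0x05=5: acc |= 5<<0 -> acc=5 shift=7
  byte[3]=0x1C cont=0 payload=0x1C=28: acc |= 28<<7 -> acc=3589 shift=14 [end]
Varint 2: bytes[2:4] = 85 1C -> value 3589 (2 byte(s))
  byte[4]=0x07 cont=0 payload=0x07=7: acc |= 7<<0 -> acc=7 shift=7 [end]
Varint 3: bytes[4:5] = 07 -> value 7 (1 byte(s))
  byte[5]=0x11 cont=0 payload=0x11=17: acc |= 17<<0 -> acc=17 shift=7 [end]
Varint 4: bytes[5:6] = 11 -> value 17 (1 byte(s))
  byte[6]=0xAF cont=1 payload=0x2F=47: acc |= 47<<0 -> acc=47 shift=7
  byte[7]=0xBD cont=1 payload=0x3D=61: acc |= 61<<7 -> acc=7855 shift=14
  byte[8]=0x4C cont=0 payload=0x4C=76: acc |= 76<<14 -> acc=1253039 shift=21 [end]
Varint 5: bytes[6:9] = AF BD 4C -> value 1253039 (3 byte(s))
  byte[9]=0x9B cont=1 payload=0x1B=27: acc |= 27<<0 -> acc=27 shift=7
  byte[10]=0xB4 cont=1 payload=0x34=52: acc |= 52<<7 -> acc=6683 shift=14
  byte[11]=0x90 cont=1 payload=0x10=16: acc |= 16<<14 -> acc=268827 shift=21
  byte[12]=0x1D cont=0 payload=0x1D=29: acc |= 29<<21 -> acc=61086235 shift=28 [end]
Varint 6: bytes[9:13] = 9B B4 90 1D -> value 61086235 (4 byte(s))
  byte[13]=0x9B cont=1 payload=0x1B=27: acc |= 27<<0 -> acc=27 shift=7
  byte[14]=0x4D cont=0 payload=0x4D=77: acc |= 77<<7 -> acc=9883 shift=14 [end]
Varint 7: bytes[13:15] = 9B 4D -> value 9883 (2 byte(s))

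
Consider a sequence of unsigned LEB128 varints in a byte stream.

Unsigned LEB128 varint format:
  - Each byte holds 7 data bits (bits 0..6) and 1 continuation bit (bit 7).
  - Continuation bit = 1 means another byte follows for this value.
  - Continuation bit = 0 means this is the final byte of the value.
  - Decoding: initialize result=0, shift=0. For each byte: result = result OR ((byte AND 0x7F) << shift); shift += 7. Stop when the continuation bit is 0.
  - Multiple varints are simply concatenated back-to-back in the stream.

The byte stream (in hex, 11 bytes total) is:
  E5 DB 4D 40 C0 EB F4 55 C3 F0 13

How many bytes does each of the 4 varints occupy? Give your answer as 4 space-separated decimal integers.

  byte[0]=0xE5 cont=1 payload=0x65=101: acc |= 101<<0 -> acc=101 shift=7
  byte[1]=0xDB cont=1 payload=0x5B=91: acc |= 91<<7 -> acc=11749 shift=14
  byte[2]=0x4D cont=0 payload=0x4D=77: acc |= 77<<14 -> acc=1273317 shift=21 [end]
Varint 1: bytes[0:3] = E5 DB 4D -> value 1273317 (3 byte(s))
  byte[3]=0x40 cont=0 payload=0x40=64: acc |= 64<<0 -> acc=64 shift=7 [end]
Varint 2: bytes[3:4] = 40 -> value 64 (1 byte(s))
  byte[4]=0xC0 cont=1 payload=0x40=64: acc |= 64<<0 -> acc=64 shift=7
  byte[5]=0xEB cont=1 payload=0x6B=107: acc |= 107<<7 -> acc=13760 shift=14
  byte[6]=0xF4 cont=1 payload=0x74=116: acc |= 116<<14 -> acc=1914304 shift=21
  byte[7]=0x55 cont=0 payload=0x55=85: acc |= 85<<21 -> acc=180172224 shift=28 [end]
Varint 3: bytes[4:8] = C0 EB F4 55 -> value 180172224 (4 byte(s))
  byte[8]=0xC3 cont=1 payload=0x43=67: acc |= 67<<0 -> acc=67 shift=7
  byte[9]=0xF0 cont=1 payload=0x70=112: acc |= 112<<7 -> acc=14403 shift=14
  byte[10]=0x13 cont=0 payload=0x13=19: acc |= 19<<14 -> acc=325699 shift=21 [end]
Varint 4: bytes[8:11] = C3 F0 13 -> value 325699 (3 byte(s))

Answer: 3 1 4 3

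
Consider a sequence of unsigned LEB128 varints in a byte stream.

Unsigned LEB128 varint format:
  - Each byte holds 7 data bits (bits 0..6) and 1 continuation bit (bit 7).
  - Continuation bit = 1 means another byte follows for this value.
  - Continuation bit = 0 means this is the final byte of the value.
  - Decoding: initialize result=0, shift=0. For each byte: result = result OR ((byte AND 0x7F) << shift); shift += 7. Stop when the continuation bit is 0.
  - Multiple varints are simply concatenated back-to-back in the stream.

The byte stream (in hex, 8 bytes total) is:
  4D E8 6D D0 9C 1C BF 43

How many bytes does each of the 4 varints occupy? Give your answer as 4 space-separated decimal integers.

  byte[0]=0x4D cont=0 payload=0x4D=77: acc |= 77<<0 -> acc=77 shift=7 [end]
Varint 1: bytes[0:1] = 4D -> value 77 (1 byte(s))
  byte[1]=0xE8 cont=1 payload=0x68=104: acc |= 104<<0 -> acc=104 shift=7
  byte[2]=0x6D cont=0 payload=0x6D=109: acc |= 109<<7 -> acc=14056 shift=14 [end]
Varint 2: bytes[1:3] = E8 6D -> value 14056 (2 byte(s))
  byte[3]=0xD0 cont=1 payload=0x50=80: acc |= 80<<0 -> acc=80 shift=7
  byte[4]=0x9C cont=1 payload=0x1C=28: acc |= 28<<7 -> acc=3664 shift=14
  byte[5]=0x1C cont=0 payload=0x1C=28: acc |= 28<<14 -> acc=462416 shift=21 [end]
Varint 3: bytes[3:6] = D0 9C 1C -> value 462416 (3 byte(s))
  byte[6]=0xBF cont=1 payload=0x3F=63: acc |= 63<<0 -> acc=63 shift=7
  byte[7]=0x43 cont=0 payload=0x43=67: acc |= 67<<7 -> acc=8639 shift=14 [end]
Varint 4: bytes[6:8] = BF 43 -> value 8639 (2 byte(s))

Answer: 1 2 3 2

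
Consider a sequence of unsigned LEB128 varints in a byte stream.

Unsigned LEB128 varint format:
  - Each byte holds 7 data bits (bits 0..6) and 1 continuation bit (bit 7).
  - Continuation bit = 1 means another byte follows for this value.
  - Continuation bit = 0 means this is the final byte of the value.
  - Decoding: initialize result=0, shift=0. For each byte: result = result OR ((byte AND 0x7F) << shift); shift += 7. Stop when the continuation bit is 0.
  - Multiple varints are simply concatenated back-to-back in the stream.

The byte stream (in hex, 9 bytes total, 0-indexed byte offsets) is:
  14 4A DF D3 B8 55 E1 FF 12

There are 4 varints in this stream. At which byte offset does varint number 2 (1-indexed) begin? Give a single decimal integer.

  byte[0]=0x14 cont=0 payload=0x14=20: acc |= 20<<0 -> acc=20 shift=7 [end]
Varint 1: bytes[0:1] = 14 -> value 20 (1 byte(s))
  byte[1]=0x4A cont=0 payload=0x4A=74: acc |= 74<<0 -> acc=74 shift=7 [end]
Varint 2: bytes[1:2] = 4A -> value 74 (1 byte(s))
  byte[2]=0xDF cont=1 payload=0x5F=95: acc |= 95<<0 -> acc=95 shift=7
  byte[3]=0xD3 cont=1 payload=0x53=83: acc |= 83<<7 -> acc=10719 shift=14
  byte[4]=0xB8 cont=1 payload=0x38=56: acc |= 56<<14 -> acc=928223 shift=21
  byte[5]=0x55 cont=0 payload=0x55=85: acc |= 85<<21 -> acc=179186143 shift=28 [end]
Varint 3: bytes[2:6] = DF D3 B8 55 -> value 179186143 (4 byte(s))
  byte[6]=0xE1 cont=1 payload=0x61=97: acc |= 97<<0 -> acc=97 shift=7
  byte[7]=0xFF cont=1 payload=0x7F=127: acc |= 127<<7 -> acc=16353 shift=14
  byte[8]=0x12 cont=0 payload=0x12=18: acc |= 18<<14 -> acc=311265 shift=21 [end]
Varint 4: bytes[6:9] = E1 FF 12 -> value 311265 (3 byte(s))

Answer: 1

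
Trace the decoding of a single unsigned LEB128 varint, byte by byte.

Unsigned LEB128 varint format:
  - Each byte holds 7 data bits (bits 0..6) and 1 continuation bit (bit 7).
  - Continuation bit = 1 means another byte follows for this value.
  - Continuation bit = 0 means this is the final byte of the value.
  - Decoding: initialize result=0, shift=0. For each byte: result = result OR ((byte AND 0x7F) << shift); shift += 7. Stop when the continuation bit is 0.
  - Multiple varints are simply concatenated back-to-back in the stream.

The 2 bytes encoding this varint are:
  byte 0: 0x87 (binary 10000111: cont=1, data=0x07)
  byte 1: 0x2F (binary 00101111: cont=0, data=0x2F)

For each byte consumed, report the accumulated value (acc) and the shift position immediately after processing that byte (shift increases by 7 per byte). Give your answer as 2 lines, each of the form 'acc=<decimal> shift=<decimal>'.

byte 0=0x87: payload=0x07=7, contrib = 7<<0 = 7; acc -> 7, shift -> 7
byte 1=0x2F: payload=0x2F=47, contrib = 47<<7 = 6016; acc -> 6023, shift -> 14

Answer: acc=7 shift=7
acc=6023 shift=14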